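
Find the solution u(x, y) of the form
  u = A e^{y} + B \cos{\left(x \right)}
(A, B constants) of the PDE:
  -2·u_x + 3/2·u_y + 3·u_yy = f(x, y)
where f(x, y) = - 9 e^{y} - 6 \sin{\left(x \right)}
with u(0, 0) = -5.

Substitute the ansatz u = A e^{y} + B \cos{\left(x \right)} into the left-hand side.
Derivatives of the ansatz:
  u_x = - B \sin{\left(x \right)}
  u_y = A e^{y}
  u_yy = A e^{y}
Term by term:
  -2·u_x = 2 B \sin{\left(x \right)}
  3/2·u_y = \frac{3 A e^{y}}{2}
  3·u_yy = 3 A e^{y}
So the left-hand side equals
  \frac{9 A e^{y}}{2} + 2 B \sin{\left(x \right)}
This must equal f(x, y) = - 9 e^{y} - 6 \sin{\left(x \right)} identically.
Matching coefficients of the independent functions:
  [e^{y}]:  \frac{9 A}{2} = -9
  [\sin{\left(x \right)}]:  2 B = -6
Solving: A = -2, B = -3.
Check against the point condition:
  u(0, 0) = -5  ⟹  A + B = -5  ✓
Hence u(x, y) = - 2 e^{y} - 3 \cos{\left(x \right)}.

Answer: u(x, y) = - 2 e^{y} - 3 \cos{\left(x \right)}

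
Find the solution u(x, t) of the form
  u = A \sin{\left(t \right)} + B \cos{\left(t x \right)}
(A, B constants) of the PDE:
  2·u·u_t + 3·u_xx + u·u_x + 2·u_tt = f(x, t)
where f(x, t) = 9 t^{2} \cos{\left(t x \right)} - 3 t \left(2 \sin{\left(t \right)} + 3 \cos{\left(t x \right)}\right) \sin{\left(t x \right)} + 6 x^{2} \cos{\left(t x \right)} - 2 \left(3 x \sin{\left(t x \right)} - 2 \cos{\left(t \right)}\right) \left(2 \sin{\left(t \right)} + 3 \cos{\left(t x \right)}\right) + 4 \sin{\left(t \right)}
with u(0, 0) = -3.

Substitute the ansatz u = A \sin{\left(t \right)} + B \cos{\left(t x \right)} into the left-hand side.
Derivatives of the ansatz:
  u_t = A \cos{\left(t \right)} - B x \sin{\left(t x \right)}
  u_xx = - B t^{2} \cos{\left(t x \right)}
  u_x = - B t \sin{\left(t x \right)}
  u_tt = - A \sin{\left(t \right)} - B x^{2} \cos{\left(t x \right)}
Term by term:
  2·u·u_t = 2 A^{2} \sin{\left(t \right)} \cos{\left(t \right)} - 2 A B x \sin{\left(t \right)} \sin{\left(t x \right)} + 2 A B \cos{\left(t \right)} \cos{\left(t x \right)} - 2 B^{2} x \sin{\left(t x \right)} \cos{\left(t x \right)}
  3·u_xx = - 3 B t^{2} \cos{\left(t x \right)}
  u·u_x = - A B t \sin{\left(t \right)} \sin{\left(t x \right)} - B^{2} t \sin{\left(t x \right)} \cos{\left(t x \right)}
  2·u_tt = - 2 A \sin{\left(t \right)} - 2 B x^{2} \cos{\left(t x \right)}
So the left-hand side equals
  2 A^{2} \sin{\left(t \right)} \cos{\left(t \right)} - A B t \sin{\left(t \right)} \sin{\left(t x \right)} - 2 A B x \sin{\left(t \right)} \sin{\left(t x \right)} + 2 A B \cos{\left(t \right)} \cos{\left(t x \right)} - 2 A \sin{\left(t \right)} - B^{2} t \sin{\left(t x \right)} \cos{\left(t x \right)} - 2 B^{2} x \sin{\left(t x \right)} \cos{\left(t x \right)} - 3 B t^{2} \cos{\left(t x \right)} - 2 B x^{2} \cos{\left(t x \right)}
This must equal f(x, t) identically; expanded, f = 9 t^{2} \cos{\left(t x \right)} - 6 t \sin{\left(t \right)} \sin{\left(t x \right)} - 9 t \sin{\left(t x \right)} \cos{\left(t x \right)} + 6 x^{2} \cos{\left(t x \right)} - 12 x \sin{\left(t \right)} \sin{\left(t x \right)} - 18 x \sin{\left(t x \right)} \cos{\left(t x \right)} + 8 \sin{\left(t \right)} \cos{\left(t \right)} + 4 \sin{\left(t \right)} + 12 \cos{\left(t \right)} \cos{\left(t x \right)}.
Matching coefficients of the independent functions:
  [t^{2} \cos{\left(t x \right)}]:  - 3 B = 9
  [x^{2} \cos{\left(t x \right)}]:  - 2 B = 6
  [\sin{\left(t \right)} \cos{\left(t \right)}]:  2 A^{2} = 8
  [\cos{\left(t \right)} \cos{\left(t x \right)}]:  2 A B = 12
  [t \sin{\left(t \right)} \sin{\left(t x \right)}]:  - A B = -6
  [t \sin{\left(t x \right)} \cos{\left(t x \right)}]:  - B^{2} = -9
  [x \sin{\left(t \right)} \sin{\left(t x \right)}]:  - 2 A B = -12
  [x \sin{\left(t x \right)} \cos{\left(t x \right)}]:  - 2 B^{2} = -18
  [\sin{\left(t \right)}]:  - 2 A = 4
Solving: A = -2, B = -3.
Check against the point condition:
  u(0, 0) = -3  ⟹  B = -3  ✓
Hence u(x, t) = - 2 \sin{\left(t \right)} - 3 \cos{\left(t x \right)}.

Answer: u(x, t) = - 2 \sin{\left(t \right)} - 3 \cos{\left(t x \right)}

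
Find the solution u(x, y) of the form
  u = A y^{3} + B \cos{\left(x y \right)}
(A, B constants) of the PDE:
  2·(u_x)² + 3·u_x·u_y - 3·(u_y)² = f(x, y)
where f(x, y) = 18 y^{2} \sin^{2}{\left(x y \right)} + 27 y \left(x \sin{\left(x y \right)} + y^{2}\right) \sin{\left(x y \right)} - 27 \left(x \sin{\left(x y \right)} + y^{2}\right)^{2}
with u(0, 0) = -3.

Substitute the ansatz u = A y^{3} + B \cos{\left(x y \right)} into the left-hand side.
Derivatives of the ansatz:
  u_x = - B y \sin{\left(x y \right)}
  u_y = 3 A y^{2} - B x \sin{\left(x y \right)}
Term by term:
  2·(u_x)² = 2 B^{2} y^{2} \sin^{2}{\left(x y \right)}
  3·u_x·u_y = - 9 A B y^{3} \sin{\left(x y \right)} + 3 B^{2} x y \sin^{2}{\left(x y \right)}
  -3·(u_y)² = - 27 A^{2} y^{4} + 18 A B x y^{2} \sin{\left(x y \right)} - 3 B^{2} x^{2} \sin^{2}{\left(x y \right)}
So the left-hand side equals
  - 27 A^{2} y^{4} + 18 A B x y^{2} \sin{\left(x y \right)} - 9 A B y^{3} \sin{\left(x y \right)} - 3 B^{2} x^{2} \sin^{2}{\left(x y \right)} + 3 B^{2} x y \sin^{2}{\left(x y \right)} + 2 B^{2} y^{2} \sin^{2}{\left(x y \right)}
This must equal f(x, y) identically; expanded, f = - 27 x^{2} \sin^{2}{\left(x y \right)} - 54 x y^{2} \sin{\left(x y \right)} + 27 x y \sin^{2}{\left(x y \right)} - 27 y^{4} + 27 y^{3} \sin{\left(x y \right)} + 18 y^{2} \sin^{2}{\left(x y \right)}.
Matching coefficients of the independent functions:
  [y^{4}]:  - 27 A^{2} = -27
  [x^{2} \sin^{2}{\left(x y \right)}]:  - 3 B^{2} = -27
  [y^{2} \sin^{2}{\left(x y \right)}]:  2 B^{2} = 18
  [y^{3} \sin{\left(x y \right)}]:  - 9 A B = 27
  [x y \sin^{2}{\left(x y \right)}]:  3 B^{2} = 27
  [x y^{2} \sin{\left(x y \right)}]:  18 A B = -54
These equations allow (A, B) = (-1, 3) or (1, -3).
Impose the point condition(s):
  u(0, 0) = -3  ⟹  B = -3
Only A = 1, B = -3 satisfies everything.
Hence u(x, y) = y^{3} - 3 \cos{\left(x y \right)}.

Answer: u(x, y) = y^{3} - 3 \cos{\left(x y \right)}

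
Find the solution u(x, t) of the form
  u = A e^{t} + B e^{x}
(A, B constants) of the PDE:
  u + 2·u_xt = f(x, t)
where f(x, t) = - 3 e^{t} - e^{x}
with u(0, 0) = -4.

Substitute the ansatz u = A e^{t} + B e^{x} into the left-hand side.
Derivatives of the ansatz:
  u_xt = 0
Term by term:
  u = A e^{t} + B e^{x}
  2·u_xt = 0
So the left-hand side equals
  A e^{t} + B e^{x}
This must equal f(x, t) = - 3 e^{t} - e^{x} identically.
Matching coefficients of the independent functions:
  [e^{t}]:  A = -3
  [e^{x}]:  B = -1
Solving: A = -3, B = -1.
Check against the point condition:
  u(0, 0) = -4  ⟹  A + B = -4  ✓
Hence u(x, t) = - 3 e^{t} - e^{x}.

Answer: u(x, t) = - 3 e^{t} - e^{x}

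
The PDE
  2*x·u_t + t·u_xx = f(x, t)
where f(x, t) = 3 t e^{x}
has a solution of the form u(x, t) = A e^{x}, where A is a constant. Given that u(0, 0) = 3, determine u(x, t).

Substitute the ansatz u = A e^{x} into the left-hand side.
Derivatives of the ansatz:
  u_t = 0
  u_xx = A e^{x}
Term by term:
  2*x·u_t = 0
  t·u_xx = A t e^{x}
So the left-hand side equals
  A t e^{x}
This must equal f(x, t) = 3 t e^{x} identically.
Matching coefficients of the independent functions:
  [t e^{x}]:  A = 3
Solving: A = 3.
Check against the point condition:
  u(0, 0) = 3  ⟹  A = 3  ✓
Hence u(x, t) = 3 e^{x}.

Answer: u(x, t) = 3 e^{x}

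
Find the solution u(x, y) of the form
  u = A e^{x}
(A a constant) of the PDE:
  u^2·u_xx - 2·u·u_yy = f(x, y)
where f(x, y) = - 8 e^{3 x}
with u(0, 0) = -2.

Answer: u(x, y) = - 2 e^{x}

Derivation:
Substitute the ansatz u = A e^{x} into the left-hand side.
Derivatives of the ansatz:
  u_xx = A e^{x}
  u_yy = 0
Term by term:
  u^2·u_xx = A^{3} e^{3 x}
  -2·u·u_yy = 0
So the left-hand side equals
  A^{3} e^{3 x}
This must equal f(x, y) = - 8 e^{3 x} identically.
Matching coefficients of the independent functions:
  [e^{3 x}]:  A^{3} = -8
Solving: A = -2.
Check against the point condition:
  u(0, 0) = -2  ⟹  A = -2  ✓
Hence u(x, y) = - 2 e^{x}.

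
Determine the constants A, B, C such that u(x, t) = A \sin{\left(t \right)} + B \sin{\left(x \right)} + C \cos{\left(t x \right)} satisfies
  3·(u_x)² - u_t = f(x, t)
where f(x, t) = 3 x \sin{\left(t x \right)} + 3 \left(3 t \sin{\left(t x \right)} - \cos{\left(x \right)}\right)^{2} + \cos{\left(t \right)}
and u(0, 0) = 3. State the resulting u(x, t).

Substitute the ansatz u = A \sin{\left(t \right)} + B \sin{\left(x \right)} + C \cos{\left(t x \right)} into the left-hand side.
Derivatives of the ansatz:
  u_x = B \cos{\left(x \right)} - C t \sin{\left(t x \right)}
  u_t = A \cos{\left(t \right)} - C x \sin{\left(t x \right)}
Term by term:
  3·(u_x)² = 3 B^{2} \cos^{2}{\left(x \right)} - 6 B C t \sin{\left(t x \right)} \cos{\left(x \right)} + 3 C^{2} t^{2} \sin^{2}{\left(t x \right)}
  -u_t = - A \cos{\left(t \right)} + C x \sin{\left(t x \right)}
So the left-hand side equals
  - A \cos{\left(t \right)} + 3 B^{2} \cos^{2}{\left(x \right)} - 6 B C t \sin{\left(t x \right)} \cos{\left(x \right)} + 3 C^{2} t^{2} \sin^{2}{\left(t x \right)} + C x \sin{\left(t x \right)}
This must equal f(x, t) identically; expanded, f = 27 t^{2} \sin^{2}{\left(t x \right)} - 18 t \sin{\left(t x \right)} \cos{\left(x \right)} + 3 x \sin{\left(t x \right)} + \cos{\left(t \right)} + 3 \cos^{2}{\left(x \right)}.
Matching coefficients of the independent functions:
  [t^{2} \sin^{2}{\left(t x \right)}]:  3 C^{2} = 27
  [x \sin{\left(t x \right)}]:  C = 3
  [t \sin{\left(t x \right)} \cos{\left(x \right)}]:  - 6 B C = -18
  [\cos{\left(t \right)}]:  - A = 1
  [\cos^{2}{\left(x \right)}]:  3 B^{2} = 3
Solving: A = -1, B = 1, C = 3.
Check against the point condition:
  u(0, 0) = 3  ⟹  C = 3  ✓
Hence u(x, t) = - \sin{\left(t \right)} + \sin{\left(x \right)} + 3 \cos{\left(t x \right)}.

Answer: u(x, t) = - \sin{\left(t \right)} + \sin{\left(x \right)} + 3 \cos{\left(t x \right)}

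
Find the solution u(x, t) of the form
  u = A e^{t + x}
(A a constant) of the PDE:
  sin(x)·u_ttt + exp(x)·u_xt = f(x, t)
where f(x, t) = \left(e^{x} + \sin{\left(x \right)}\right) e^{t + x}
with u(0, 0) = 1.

Substitute the ansatz u = A e^{t + x} into the left-hand side.
Derivatives of the ansatz:
  u_ttt = A e^{t} e^{x}
  u_xt = A e^{t} e^{x}
Term by term:
  sin(x)·u_ttt = A e^{t} e^{x} \sin{\left(x \right)}
  exp(x)·u_xt = A e^{t} e^{2 x}
So the left-hand side equals
  A e^{t} e^{2 x} + A e^{t} e^{x} \sin{\left(x \right)}
This must equal f(x, t) identically; expanded, f = e^{t} e^{2 x} + e^{t} e^{x} \sin{\left(x \right)}.
Matching coefficients of the independent functions:
  [e^{t} e^{2 x}, e^{t} e^{x} \sin{\left(x \right)}]:  A = 1
Solving: A = 1.
Check against the point condition:
  u(0, 0) = 1  ⟹  A = 1  ✓
Hence u(x, t) = e^{t + x}.

Answer: u(x, t) = e^{t + x}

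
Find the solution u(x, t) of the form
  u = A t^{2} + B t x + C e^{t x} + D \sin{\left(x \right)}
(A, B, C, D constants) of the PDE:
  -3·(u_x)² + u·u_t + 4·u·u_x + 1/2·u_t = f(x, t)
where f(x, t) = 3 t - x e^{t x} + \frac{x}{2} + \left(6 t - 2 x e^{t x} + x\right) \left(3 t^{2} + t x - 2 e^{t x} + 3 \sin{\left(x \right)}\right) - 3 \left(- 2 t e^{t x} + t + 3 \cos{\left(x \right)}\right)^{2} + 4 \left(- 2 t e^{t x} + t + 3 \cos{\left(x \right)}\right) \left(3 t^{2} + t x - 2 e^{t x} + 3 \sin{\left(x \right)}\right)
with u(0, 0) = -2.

Substitute the ansatz u = A t^{2} + B t x + C e^{t x} + D \sin{\left(x \right)} into the left-hand side.
Derivatives of the ansatz:
  u_x = B t + C t e^{t x} + D \cos{\left(x \right)}
  u_t = 2 A t + B x + C x e^{t x}
Term by term:
  -3·(u_x)² = - 3 B^{2} t^{2} - 6 B C t^{2} e^{t x} - 6 B D t \cos{\left(x \right)} - 3 C^{2} t^{2} e^{2 t x} - 6 C D t e^{t x} \cos{\left(x \right)} - 3 D^{2} \cos^{2}{\left(x \right)}
  u·u_t = 2 A^{2} t^{3} + 3 A B t^{2} x + A C t^{2} x e^{t x} + 2 A C t e^{t x} + 2 A D t \sin{\left(x \right)} + B^{2} t x^{2} + B C t x^{2} e^{t x} + B C x e^{t x} + B D x \sin{\left(x \right)} + C^{2} x e^{2 t x} + C D x e^{t x} \sin{\left(x \right)}
  4·u·u_x = 4 A B t^{3} + 4 A C t^{3} e^{t x} + 4 A D t^{2} \cos{\left(x \right)} + 4 B^{2} t^{2} x + 4 B C t^{2} x e^{t x} + 4 B C t e^{t x} + 4 B D t x \cos{\left(x \right)} + 4 B D t \sin{\left(x \right)} + 4 C^{2} t e^{2 t x} + 4 C D t e^{t x} \sin{\left(x \right)} + 4 C D e^{t x} \cos{\left(x \right)} + 4 D^{2} \sin{\left(x \right)} \cos{\left(x \right)}
  1/2·u_t = A t + \frac{B x}{2} + \frac{C x e^{t x}}{2}
Sum these and collect like terms in the independent variables.
This must equal f(x, t) identically; expanded, f = - 24 t^{3} e^{t x} + 30 t^{3} - 14 t^{2} x e^{t x} + 13 t^{2} x - 12 t^{2} e^{2 t x} + 12 t^{2} e^{t x} + 36 t^{2} \cos{\left(x \right)} - 3 t^{2} - 2 t x^{2} e^{t x} + t x^{2} + 12 t x \cos{\left(x \right)} + 16 t e^{2 t x} - 24 t e^{t x} \sin{\left(x \right)} + 36 t e^{t x} \cos{\left(x \right)} - 20 t e^{t x} + 30 t \sin{\left(x \right)} - 18 t \cos{\left(x \right)} + 3 t + 4 x e^{2 t x} - 6 x e^{t x} \sin{\left(x \right)} - 3 x e^{t x} + 3 x \sin{\left(x \right)} + \frac{x}{2} - 24 e^{t x} \cos{\left(x \right)} + 36 \sin{\left(x \right)} \cos{\left(x \right)} - 27 \cos^{2}{\left(x \right)}.
Matching coefficients of the independent functions:
(each divided by its leading coefficient; functions giving the same equation are listed together)
  [t]:  A - 3 = 0
  [t^{2}, t x^{2}]:  B^{2} - 1 = 0
  [t^{3}]:  A^{2} + 2 A B - 15 = 0
  [x]:  B - 1 = 0
  [t e^{t x}]:  A C + 2 B C + 10 = 0
  [t e^{2 t x}, t^{2} e^{2 t x}, x e^{2 t x}]:  C^{2} - 4 = 0
  [t \sin{\left(x \right)}]:  A D + 2 B D - 15 = 0
  [t \cos{\left(x \right)}, x \sin{\left(x \right)}, t x \cos{\left(x \right)}]:  B D - 3 = 0
  [t^{2} x]:  A B + \frac{4 B^{2}}{3} - \frac{13}{3} = 0
  [t^{2} e^{t x}, t x^{2} e^{t x}]:  B C + 2 = 0
  [t^{2} \cos{\left(x \right)}]:  A D - 9 = 0
  [t^{3} e^{t x}]:  A C + 6 = 0
  [x e^{t x}]:  B C + \frac{C}{2} + 3 = 0
  [e^{t x} \cos{\left(x \right)}, t e^{t x} \sin{\left(x \right)}, t e^{t x} \cos{\left(x \right)}, …]:  C D + 6 = 0
  [\sin{\left(x \right)} \cos{\left(x \right)}, \cos^{2}{\left(x \right)}]:  D^{2} - 9 = 0
  [t^{2} x e^{t x}]:  A C + 4 B C + 14 = 0
Solving: A = 3, B = 1, C = -2, D = 3.
Check against the point condition:
  u(0, 0) = -2  ⟹  C = -2  ✓
Hence u(x, t) = 3 t^{2} + t x - 2 e^{t x} + 3 \sin{\left(x \right)}.

Answer: u(x, t) = 3 t^{2} + t x - 2 e^{t x} + 3 \sin{\left(x \right)}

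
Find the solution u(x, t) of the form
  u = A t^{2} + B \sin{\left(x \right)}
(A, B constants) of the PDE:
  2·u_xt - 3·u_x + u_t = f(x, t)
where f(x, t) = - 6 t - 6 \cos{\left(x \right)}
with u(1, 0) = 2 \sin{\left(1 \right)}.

Answer: u(x, t) = - 3 t^{2} + 2 \sin{\left(x \right)}

Derivation:
Substitute the ansatz u = A t^{2} + B \sin{\left(x \right)} into the left-hand side.
Derivatives of the ansatz:
  u_xt = 0
  u_x = B \cos{\left(x \right)}
  u_t = 2 A t
Term by term:
  2·u_xt = 0
  -3·u_x = - 3 B \cos{\left(x \right)}
  u_t = 2 A t
So the left-hand side equals
  2 A t - 3 B \cos{\left(x \right)}
This must equal f(x, t) = - 6 t - 6 \cos{\left(x \right)} identically.
Matching coefficients of the independent functions:
  [t]:  2 A = -6
  [\cos{\left(x \right)}]:  - 3 B = -6
Solving: A = -3, B = 2.
Check against the point condition:
  u(1, 0) = 2 \sin{\left(1 \right)}  ⟹  B \sin{\left(1 \right)} = 2 \sin{\left(1 \right)}  ✓
Hence u(x, t) = - 3 t^{2} + 2 \sin{\left(x \right)}.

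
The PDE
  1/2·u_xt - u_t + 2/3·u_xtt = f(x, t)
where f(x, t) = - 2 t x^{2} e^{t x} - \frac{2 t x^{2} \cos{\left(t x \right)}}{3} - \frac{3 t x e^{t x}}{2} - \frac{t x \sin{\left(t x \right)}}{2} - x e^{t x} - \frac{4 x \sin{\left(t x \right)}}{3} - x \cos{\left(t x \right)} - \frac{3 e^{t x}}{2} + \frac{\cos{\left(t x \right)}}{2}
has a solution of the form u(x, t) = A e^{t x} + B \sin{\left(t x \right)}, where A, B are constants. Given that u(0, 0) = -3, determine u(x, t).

Substitute the ansatz u = A e^{t x} + B \sin{\left(t x \right)} into the left-hand side.
Derivatives of the ansatz:
  u_xt = A t x e^{t x} + A e^{t x} - B t x \sin{\left(t x \right)} + B \cos{\left(t x \right)}
  u_t = A x e^{t x} + B x \cos{\left(t x \right)}
  u_xtt = A t x^{2} e^{t x} + 2 A x e^{t x} - B t x^{2} \cos{\left(t x \right)} - 2 B x \sin{\left(t x \right)}
Term by term:
  1/2·u_xt = \frac{A t x e^{t x}}{2} + \frac{A e^{t x}}{2} - \frac{B t x \sin{\left(t x \right)}}{2} + \frac{B \cos{\left(t x \right)}}{2}
  -u_t = - A x e^{t x} - B x \cos{\left(t x \right)}
  2/3·u_xtt = \frac{2 A t x^{2} e^{t x}}{3} + \frac{4 A x e^{t x}}{3} - \frac{2 B t x^{2} \cos{\left(t x \right)}}{3} - \frac{4 B x \sin{\left(t x \right)}}{3}
So the left-hand side equals
  \frac{2 A t x^{2} e^{t x}}{3} + \frac{A t x e^{t x}}{2} + \frac{A x e^{t x}}{3} + \frac{A e^{t x}}{2} - \frac{2 B t x^{2} \cos{\left(t x \right)}}{3} - \frac{B t x \sin{\left(t x \right)}}{2} - \frac{4 B x \sin{\left(t x \right)}}{3} - B x \cos{\left(t x \right)} + \frac{B \cos{\left(t x \right)}}{2}
This must equal f(x, t) = - 2 t x^{2} e^{t x} - \frac{2 t x^{2} \cos{\left(t x \right)}}{3} - \frac{3 t x e^{t x}}{2} - \frac{t x \sin{\left(t x \right)}}{2} - x e^{t x} - \frac{4 x \sin{\left(t x \right)}}{3} - x \cos{\left(t x \right)} - \frac{3 e^{t x}}{2} + \frac{\cos{\left(t x \right)}}{2} identically.
Matching coefficients of the independent functions:
  [x e^{t x}]:  \frac{A}{3} = -1
  [x \sin{\left(t x \right)}]:  - \frac{4 B}{3} = - \frac{4}{3}
  [x \cos{\left(t x \right)}]:  - B = -1
  [t x e^{t x}, e^{t x}]:  \frac{A}{2} = - \frac{3}{2}
  [t x \sin{\left(t x \right)}]:  - \frac{B}{2} = - \frac{1}{2}
  [t x^{2} e^{t x}]:  \frac{2 A}{3} = -2
  [t x^{2} \cos{\left(t x \right)}]:  - \frac{2 B}{3} = - \frac{2}{3}
  [\cos{\left(t x \right)}]:  \frac{B}{2} = \frac{1}{2}
Solving: A = -3, B = 1.
Check against the point condition:
  u(0, 0) = -3  ⟹  A = -3  ✓
Hence u(x, t) = - 3 e^{t x} + \sin{\left(t x \right)}.

Answer: u(x, t) = - 3 e^{t x} + \sin{\left(t x \right)}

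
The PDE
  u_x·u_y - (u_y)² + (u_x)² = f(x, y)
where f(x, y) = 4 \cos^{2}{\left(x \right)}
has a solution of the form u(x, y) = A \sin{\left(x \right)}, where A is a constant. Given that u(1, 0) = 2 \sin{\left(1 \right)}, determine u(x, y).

Substitute the ansatz u = A \sin{\left(x \right)} into the left-hand side.
Derivatives of the ansatz:
  u_x = A \cos{\left(x \right)}
  u_y = 0
Term by term:
  u_x·u_y = 0
  -(u_y)² = 0
  (u_x)² = A^{2} \cos^{2}{\left(x \right)}
So the left-hand side equals
  A^{2} \cos^{2}{\left(x \right)}
This must equal f(x, y) = 4 \cos^{2}{\left(x \right)} identically.
Matching coefficients of the independent functions:
  [\cos^{2}{\left(x \right)}]:  A^{2} = 4
These equations allow (A) = (-2) or (2).
Impose the point condition(s):
  u(1, 0) = 2 \sin{\left(1 \right)}  ⟹  A \sin{\left(1 \right)} = 2 \sin{\left(1 \right)}
Only A = 2 satisfies everything.
Hence u(x, y) = 2 \sin{\left(x \right)}.

Answer: u(x, y) = 2 \sin{\left(x \right)}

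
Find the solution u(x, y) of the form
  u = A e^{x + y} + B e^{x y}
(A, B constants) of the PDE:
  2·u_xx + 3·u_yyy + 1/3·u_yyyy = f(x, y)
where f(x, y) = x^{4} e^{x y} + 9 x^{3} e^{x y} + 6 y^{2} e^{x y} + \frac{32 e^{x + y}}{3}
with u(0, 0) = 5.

Substitute the ansatz u = A e^{x + y} + B e^{x y} into the left-hand side.
Derivatives of the ansatz:
  u_xx = A e^{x} e^{y} + B y^{2} e^{x y}
  u_yyy = A e^{x} e^{y} + B x^{3} e^{x y}
  u_yyyy = A e^{x} e^{y} + B x^{4} e^{x y}
Term by term:
  2·u_xx = 2 A e^{x} e^{y} + 2 B y^{2} e^{x y}
  3·u_yyy = 3 A e^{x} e^{y} + 3 B x^{3} e^{x y}
  1/3·u_yyyy = \frac{A e^{x} e^{y}}{3} + \frac{B x^{4} e^{x y}}{3}
So the left-hand side equals
  \frac{16 A e^{x} e^{y}}{3} + \frac{B x^{4} e^{x y}}{3} + 3 B x^{3} e^{x y} + 2 B y^{2} e^{x y}
This must equal f(x, y) identically; expanded, f = x^{4} e^{x y} + 9 x^{3} e^{x y} + 6 y^{2} e^{x y} + \frac{32 e^{x} e^{y}}{3}.
Matching coefficients of the independent functions:
  [x^{3} e^{x y}]:  3 B = 9
  [x^{4} e^{x y}]:  \frac{B}{3} = 1
  [y^{2} e^{x y}]:  2 B = 6
  [e^{x} e^{y}]:  \frac{16 A}{3} = \frac{32}{3}
Solving: A = 2, B = 3.
Check against the point condition:
  u(0, 0) = 5  ⟹  A + B = 5  ✓
Hence u(x, y) = 3 e^{x y} + 2 e^{x + y}.

Answer: u(x, y) = 3 e^{x y} + 2 e^{x + y}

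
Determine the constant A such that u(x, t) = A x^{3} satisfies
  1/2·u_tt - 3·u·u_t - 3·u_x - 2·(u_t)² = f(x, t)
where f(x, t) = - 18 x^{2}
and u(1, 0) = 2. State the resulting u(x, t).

Substitute the ansatz u = A x^{3} into the left-hand side.
Derivatives of the ansatz:
  u_tt = 0
  u_t = 0
  u_x = 3 A x^{2}
Term by term:
  1/2·u_tt = 0
  -3·u·u_t = 0
  -3·u_x = - 9 A x^{2}
  -2·(u_t)² = 0
So the left-hand side equals
  - 9 A x^{2}
This must equal f(x, t) = - 18 x^{2} identically.
Matching coefficients of the independent functions:
  [x^{2}]:  - 9 A = -18
Solving: A = 2.
Check against the point condition:
  u(1, 0) = 2  ⟹  A = 2  ✓
Hence u(x, t) = 2 x^{3}.

Answer: u(x, t) = 2 x^{3}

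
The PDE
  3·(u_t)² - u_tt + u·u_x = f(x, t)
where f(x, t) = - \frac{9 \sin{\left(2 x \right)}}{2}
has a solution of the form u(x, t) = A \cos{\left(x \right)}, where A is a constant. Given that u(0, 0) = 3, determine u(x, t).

Substitute the ansatz u = A \cos{\left(x \right)} into the left-hand side.
Derivatives of the ansatz:
  u_t = 0
  u_tt = 0
  u_x = - A \sin{\left(x \right)}
Term by term:
  3·(u_t)² = 0
  -u_tt = 0
  u·u_x = - A^{2} \sin{\left(x \right)} \cos{\left(x \right)}
So the left-hand side equals
  - A^{2} \sin{\left(x \right)} \cos{\left(x \right)}
This must equal f(x, t) identically; expanded, f = - 9 \sin{\left(x \right)} \cos{\left(x \right)}.
Matching coefficients of the independent functions:
  [\sin{\left(x \right)} \cos{\left(x \right)}]:  - A^{2} = -9
These equations allow (A) = (-3) or (3).
Impose the point condition(s):
  u(0, 0) = 3  ⟹  A = 3
Only A = 3 satisfies everything.
Hence u(x, t) = 3 \cos{\left(x \right)}.

Answer: u(x, t) = 3 \cos{\left(x \right)}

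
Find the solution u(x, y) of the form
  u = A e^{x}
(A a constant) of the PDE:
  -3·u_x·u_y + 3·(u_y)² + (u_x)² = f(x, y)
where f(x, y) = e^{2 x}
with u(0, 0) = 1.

Substitute the ansatz u = A e^{x} into the left-hand side.
Derivatives of the ansatz:
  u_x = A e^{x}
  u_y = 0
Term by term:
  -3·u_x·u_y = 0
  3·(u_y)² = 0
  (u_x)² = A^{2} e^{2 x}
So the left-hand side equals
  A^{2} e^{2 x}
This must equal f(x, y) = e^{2 x} identically.
Matching coefficients of the independent functions:
  [e^{2 x}]:  A^{2} = 1
These equations allow (A) = (-1) or (1).
Impose the point condition(s):
  u(0, 0) = 1  ⟹  A = 1
Only A = 1 satisfies everything.
Hence u(x, y) = e^{x}.

Answer: u(x, y) = e^{x}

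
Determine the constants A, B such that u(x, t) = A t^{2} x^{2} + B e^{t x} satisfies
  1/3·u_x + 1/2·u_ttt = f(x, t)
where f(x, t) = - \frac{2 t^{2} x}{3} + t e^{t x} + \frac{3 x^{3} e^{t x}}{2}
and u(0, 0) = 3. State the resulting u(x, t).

Substitute the ansatz u = A t^{2} x^{2} + B e^{t x} into the left-hand side.
Derivatives of the ansatz:
  u_x = 2 A t^{2} x + B t e^{t x}
  u_ttt = B x^{3} e^{t x}
Term by term:
  1/3·u_x = \frac{2 A t^{2} x}{3} + \frac{B t e^{t x}}{3}
  1/2·u_ttt = \frac{B x^{3} e^{t x}}{2}
So the left-hand side equals
  \frac{2 A t^{2} x}{3} + \frac{B t e^{t x}}{3} + \frac{B x^{3} e^{t x}}{2}
This must equal f(x, t) = - \frac{2 t^{2} x}{3} + t e^{t x} + \frac{3 x^{3} e^{t x}}{2} identically.
Matching coefficients of the independent functions:
  [t e^{t x}]:  \frac{B}{3} = 1
  [t^{2} x]:  \frac{2 A}{3} = - \frac{2}{3}
  [x^{3} e^{t x}]:  \frac{B}{2} = \frac{3}{2}
Solving: A = -1, B = 3.
Check against the point condition:
  u(0, 0) = 3  ⟹  B = 3  ✓
Hence u(x, t) = - t^{2} x^{2} + 3 e^{t x}.

Answer: u(x, t) = - t^{2} x^{2} + 3 e^{t x}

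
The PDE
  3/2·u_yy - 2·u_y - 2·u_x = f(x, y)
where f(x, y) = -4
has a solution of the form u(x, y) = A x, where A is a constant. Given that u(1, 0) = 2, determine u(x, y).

Substitute the ansatz u = A x into the left-hand side.
Derivatives of the ansatz:
  u_yy = 0
  u_y = 0
  u_x = A
Term by term:
  3/2·u_yy = 0
  -2·u_y = 0
  -2·u_x = - 2 A
So the left-hand side equals
  - 2 A
This must equal f(x, y) = -4 identically.
Matching coefficients of the independent functions:
  [constant term]:  - 2 A = -4
Solving: A = 2.
Check against the point condition:
  u(1, 0) = 2  ⟹  A = 2  ✓
Hence u(x, y) = 2 x.

Answer: u(x, y) = 2 x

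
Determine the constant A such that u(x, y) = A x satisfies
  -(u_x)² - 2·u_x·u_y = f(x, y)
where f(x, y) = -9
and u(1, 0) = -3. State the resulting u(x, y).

Substitute the ansatz u = A x into the left-hand side.
Derivatives of the ansatz:
  u_x = A
  u_y = 0
Term by term:
  -(u_x)² = - A^{2}
  -2·u_x·u_y = 0
So the left-hand side equals
  - A^{2}
This must equal f(x, y) = -9 identically.
Matching coefficients of the independent functions:
  [constant term]:  - A^{2} = -9
These equations allow (A) = (-3) or (3).
Impose the point condition(s):
  u(1, 0) = -3  ⟹  A = -3
Only A = -3 satisfies everything.
Hence u(x, y) = - 3 x.

Answer: u(x, y) = - 3 x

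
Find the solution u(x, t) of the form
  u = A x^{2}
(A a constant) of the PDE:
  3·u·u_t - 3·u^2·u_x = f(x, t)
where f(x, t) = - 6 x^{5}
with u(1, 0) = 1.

Answer: u(x, t) = x^{2}

Derivation:
Substitute the ansatz u = A x^{2} into the left-hand side.
Derivatives of the ansatz:
  u_t = 0
  u_x = 2 A x
Term by term:
  3·u·u_t = 0
  -3·u^2·u_x = - 6 A^{3} x^{5}
So the left-hand side equals
  - 6 A^{3} x^{5}
This must equal f(x, t) = - 6 x^{5} identically.
Matching coefficients of the independent functions:
  [x^{5}]:  - 6 A^{3} = -6
Solving: A = 1.
Check against the point condition:
  u(1, 0) = 1  ⟹  A = 1  ✓
Hence u(x, t) = x^{2}.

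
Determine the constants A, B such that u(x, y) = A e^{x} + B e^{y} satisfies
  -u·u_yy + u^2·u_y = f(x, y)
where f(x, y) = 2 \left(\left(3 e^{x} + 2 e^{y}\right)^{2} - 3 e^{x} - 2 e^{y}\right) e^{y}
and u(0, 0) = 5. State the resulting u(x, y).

Substitute the ansatz u = A e^{x} + B e^{y} into the left-hand side.
Derivatives of the ansatz:
  u_yy = B e^{y}
  u_y = B e^{y}
Term by term:
  -u·u_yy = - A B e^{x} e^{y} - B^{2} e^{2 y}
  u^2·u_y = A^{2} B e^{2 x} e^{y} + 2 A B^{2} e^{x} e^{2 y} + B^{3} e^{3 y}
So the left-hand side equals
  A^{2} B e^{2 x} e^{y} + 2 A B^{2} e^{x} e^{2 y} - A B e^{x} e^{y} + B^{3} e^{3 y} - B^{2} e^{2 y}
This must equal f(x, y) identically; expanded, f = 18 e^{2 x} e^{y} + 24 e^{x} e^{2 y} - 6 e^{x} e^{y} + 8 e^{3 y} - 4 e^{2 y}.
Matching coefficients of the independent functions:
  [e^{x} e^{y}]:  - A B = -6
  [e^{x} e^{2 y}]:  2 A B^{2} = 24
  [e^{2 x} e^{y}]:  A^{2} B = 18
  [e^{2 y}]:  - B^{2} = -4
  [e^{3 y}]:  B^{3} = 8
Solving: A = 3, B = 2.
Check against the point condition:
  u(0, 0) = 5  ⟹  A + B = 5  ✓
Hence u(x, y) = 3 e^{x} + 2 e^{y}.

Answer: u(x, y) = 3 e^{x} + 2 e^{y}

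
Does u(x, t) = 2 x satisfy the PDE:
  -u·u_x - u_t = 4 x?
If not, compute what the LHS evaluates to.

Evaluate each term of the left-hand side for u = 2 x.
Derivatives:
  u_x = 2
  u_t = 0
Terms:
  -u·u_x = - 4 x
  -u_t = 0
Sum: LHS = - 4 x
Given right-hand side: 4 x. Difference LHS − RHS = - 8 x ≠ 0, so u is not a solution.

Answer: No, the LHS evaluates to - 4 x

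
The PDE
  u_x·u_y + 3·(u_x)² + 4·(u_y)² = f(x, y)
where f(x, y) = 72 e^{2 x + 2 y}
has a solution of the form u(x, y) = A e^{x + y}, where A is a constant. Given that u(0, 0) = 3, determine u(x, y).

Substitute the ansatz u = A e^{x + y} into the left-hand side.
Derivatives of the ansatz:
  u_x = A e^{x} e^{y}
  u_y = A e^{x} e^{y}
Term by term:
  u_x·u_y = A^{2} e^{2 x} e^{2 y}
  3·(u_x)² = 3 A^{2} e^{2 x} e^{2 y}
  4·(u_y)² = 4 A^{2} e^{2 x} e^{2 y}
So the left-hand side equals
  8 A^{2} e^{2 x} e^{2 y}
This must equal f(x, y) identically; expanded, f = 72 e^{2 x} e^{2 y}.
Matching coefficients of the independent functions:
  [e^{2 x} e^{2 y}]:  8 A^{2} = 72
These equations allow (A) = (-3) or (3).
Impose the point condition(s):
  u(0, 0) = 3  ⟹  A = 3
Only A = 3 satisfies everything.
Hence u(x, y) = 3 e^{x + y}.

Answer: u(x, y) = 3 e^{x + y}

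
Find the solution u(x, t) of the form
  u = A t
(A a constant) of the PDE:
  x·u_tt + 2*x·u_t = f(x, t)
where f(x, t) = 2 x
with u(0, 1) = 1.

Substitute the ansatz u = A t into the left-hand side.
Derivatives of the ansatz:
  u_tt = 0
  u_t = A
Term by term:
  x·u_tt = 0
  2*x·u_t = 2 A x
So the left-hand side equals
  2 A x
This must equal f(x, t) = 2 x identically.
Matching coefficients of the independent functions:
  [x]:  2 A = 2
Solving: A = 1.
Check against the point condition:
  u(0, 1) = 1  ⟹  A = 1  ✓
Hence u(x, t) = t.

Answer: u(x, t) = t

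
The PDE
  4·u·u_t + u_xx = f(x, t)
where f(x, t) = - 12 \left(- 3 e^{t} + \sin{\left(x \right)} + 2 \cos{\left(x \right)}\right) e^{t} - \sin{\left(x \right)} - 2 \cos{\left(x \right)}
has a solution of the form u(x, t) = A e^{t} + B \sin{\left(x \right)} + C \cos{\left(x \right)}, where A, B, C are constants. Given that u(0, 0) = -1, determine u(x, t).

Substitute the ansatz u = A e^{t} + B \sin{\left(x \right)} + C \cos{\left(x \right)} into the left-hand side.
Derivatives of the ansatz:
  u_t = A e^{t}
  u_xx = - B \sin{\left(x \right)} - C \cos{\left(x \right)}
Term by term:
  4·u·u_t = 4 A^{2} e^{2 t} + 4 A B e^{t} \sin{\left(x \right)} + 4 A C e^{t} \cos{\left(x \right)}
  u_xx = - B \sin{\left(x \right)} - C \cos{\left(x \right)}
So the left-hand side equals
  4 A^{2} e^{2 t} + 4 A B e^{t} \sin{\left(x \right)} + 4 A C e^{t} \cos{\left(x \right)} - B \sin{\left(x \right)} - C \cos{\left(x \right)}
This must equal f(x, t) identically; expanded, f = 36 e^{2 t} - 12 e^{t} \sin{\left(x \right)} - 24 e^{t} \cos{\left(x \right)} - \sin{\left(x \right)} - 2 \cos{\left(x \right)}.
Matching coefficients of the independent functions:
  [e^{t} \sin{\left(x \right)}]:  4 A B = -12
  [e^{t} \cos{\left(x \right)}]:  4 A C = -24
  [e^{2 t}]:  4 A^{2} = 36
  [\sin{\left(x \right)}]:  - B = -1
  [\cos{\left(x \right)}]:  - C = -2
Solving: A = -3, B = 1, C = 2.
Check against the point condition:
  u(0, 0) = -1  ⟹  A + C = -1  ✓
Hence u(x, t) = - 3 e^{t} + \sin{\left(x \right)} + 2 \cos{\left(x \right)}.

Answer: u(x, t) = - 3 e^{t} + \sin{\left(x \right)} + 2 \cos{\left(x \right)}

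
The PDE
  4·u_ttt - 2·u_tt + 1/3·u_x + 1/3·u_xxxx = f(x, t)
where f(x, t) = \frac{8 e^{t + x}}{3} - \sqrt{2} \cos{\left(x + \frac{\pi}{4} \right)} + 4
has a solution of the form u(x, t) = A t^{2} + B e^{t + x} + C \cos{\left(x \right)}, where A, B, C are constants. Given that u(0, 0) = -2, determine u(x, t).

Substitute the ansatz u = A t^{2} + B e^{t + x} + C \cos{\left(x \right)} into the left-hand side.
Derivatives of the ansatz:
  u_ttt = B e^{t} e^{x}
  u_tt = 2 A + B e^{t} e^{x}
  u_x = B e^{t} e^{x} - C \sin{\left(x \right)}
  u_xxxx = B e^{t} e^{x} + C \cos{\left(x \right)}
Term by term:
  4·u_ttt = 4 B e^{t} e^{x}
  -2·u_tt = - 4 A - 2 B e^{t} e^{x}
  1/3·u_x = \frac{B e^{t} e^{x}}{3} - \frac{C \sin{\left(x \right)}}{3}
  1/3·u_xxxx = \frac{B e^{t} e^{x}}{3} + \frac{C \cos{\left(x \right)}}{3}
So the left-hand side equals
  - 4 A + \frac{8 B e^{t} e^{x}}{3} - \frac{C \sin{\left(x \right)}}{3} + \frac{C \cos{\left(x \right)}}{3}
This must equal f(x, t) identically; expanded, f = \frac{8 e^{t} e^{x}}{3} + \sin{\left(x \right)} - \cos{\left(x \right)} + 4.
Matching coefficients of the independent functions:
  [constant term]:  - 4 A = 4
  [e^{t} e^{x}]:  \frac{8 B}{3} = \frac{8}{3}
  [\sin{\left(x \right)}]:  - \frac{C}{3} = 1
  [\cos{\left(x \right)}]:  \frac{C}{3} = -1
Solving: A = -1, B = 1, C = -3.
Check against the point condition:
  u(0, 0) = -2  ⟹  B + C = -2  ✓
Hence u(x, t) = - t^{2} + e^{t + x} - 3 \cos{\left(x \right)}.

Answer: u(x, t) = - t^{2} + e^{t + x} - 3 \cos{\left(x \right)}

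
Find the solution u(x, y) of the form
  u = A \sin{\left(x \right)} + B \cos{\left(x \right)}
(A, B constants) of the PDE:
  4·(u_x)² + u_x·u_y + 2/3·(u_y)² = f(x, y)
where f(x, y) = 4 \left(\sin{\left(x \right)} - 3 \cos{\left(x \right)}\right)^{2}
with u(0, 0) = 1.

Substitute the ansatz u = A \sin{\left(x \right)} + B \cos{\left(x \right)} into the left-hand side.
Derivatives of the ansatz:
  u_x = A \cos{\left(x \right)} - B \sin{\left(x \right)}
  u_y = 0
Term by term:
  4·(u_x)² = 4 A^{2} \cos^{2}{\left(x \right)} - 8 A B \sin{\left(x \right)} \cos{\left(x \right)} + 4 B^{2} \sin^{2}{\left(x \right)}
  u_x·u_y = 0
  2/3·(u_y)² = 0
So the left-hand side equals
  4 A^{2} \cos^{2}{\left(x \right)} - 8 A B \sin{\left(x \right)} \cos{\left(x \right)} + 4 B^{2} \sin^{2}{\left(x \right)}
This must equal f(x, y) identically; expanded, f = 4 \sin^{2}{\left(x \right)} - 24 \sin{\left(x \right)} \cos{\left(x \right)} + 36 \cos^{2}{\left(x \right)}.
Matching coefficients of the independent functions:
  [\sin{\left(x \right)} \cos{\left(x \right)}]:  - 8 A B = -24
  [\sin^{2}{\left(x \right)}]:  4 B^{2} = 4
  [\cos^{2}{\left(x \right)}]:  4 A^{2} = 36
These equations allow (A, B) = (-3, -1) or (3, 1).
Impose the point condition(s):
  u(0, 0) = 1  ⟹  B = 1
Only A = 3, B = 1 satisfies everything.
Hence u(x, y) = 3 \sin{\left(x \right)} + \cos{\left(x \right)}.

Answer: u(x, y) = 3 \sin{\left(x \right)} + \cos{\left(x \right)}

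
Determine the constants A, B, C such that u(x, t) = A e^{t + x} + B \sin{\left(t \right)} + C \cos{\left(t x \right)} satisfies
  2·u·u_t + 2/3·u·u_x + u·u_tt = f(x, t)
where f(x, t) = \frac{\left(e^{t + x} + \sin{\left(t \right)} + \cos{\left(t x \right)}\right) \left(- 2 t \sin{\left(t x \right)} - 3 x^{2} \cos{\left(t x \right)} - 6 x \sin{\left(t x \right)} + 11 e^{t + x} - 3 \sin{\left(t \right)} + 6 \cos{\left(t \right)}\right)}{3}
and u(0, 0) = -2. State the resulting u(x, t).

Substitute the ansatz u = A e^{t + x} + B \sin{\left(t \right)} + C \cos{\left(t x \right)} into the left-hand side.
Derivatives of the ansatz:
  u_t = A e^{t} e^{x} + B \cos{\left(t \right)} - C x \sin{\left(t x \right)}
  u_x = A e^{t} e^{x} - C t \sin{\left(t x \right)}
  u_tt = A e^{t} e^{x} - B \sin{\left(t \right)} - C x^{2} \cos{\left(t x \right)}
Term by term:
  2·u·u_t = 2 A^{2} e^{2 t} e^{2 x} + 2 A B e^{t} e^{x} \sin{\left(t \right)} + 2 A B e^{t} e^{x} \cos{\left(t \right)} - 2 A C x e^{t} e^{x} \sin{\left(t x \right)} + 2 A C e^{t} e^{x} \cos{\left(t x \right)} + 2 B^{2} \sin{\left(t \right)} \cos{\left(t \right)} - 2 B C x \sin{\left(t \right)} \sin{\left(t x \right)} + 2 B C \cos{\left(t \right)} \cos{\left(t x \right)} - 2 C^{2} x \sin{\left(t x \right)} \cos{\left(t x \right)}
  2/3·u·u_x = \frac{2 A^{2} e^{2 t} e^{2 x}}{3} + \frac{2 A B e^{t} e^{x} \sin{\left(t \right)}}{3} - \frac{2 A C t e^{t} e^{x} \sin{\left(t x \right)}}{3} + \frac{2 A C e^{t} e^{x} \cos{\left(t x \right)}}{3} - \frac{2 B C t \sin{\left(t \right)} \sin{\left(t x \right)}}{3} - \frac{2 C^{2} t \sin{\left(t x \right)} \cos{\left(t x \right)}}{3}
  u·u_tt = A^{2} e^{2 t} e^{2 x} - A C x^{2} e^{t} e^{x} \cos{\left(t x \right)} + A C e^{t} e^{x} \cos{\left(t x \right)} - B^{2} \sin^{2}{\left(t \right)} - B C x^{2} \sin{\left(t \right)} \cos{\left(t x \right)} - B C \sin{\left(t \right)} \cos{\left(t x \right)} - C^{2} x^{2} \cos^{2}{\left(t x \right)}
So the left-hand side equals
  \frac{11 A^{2} e^{2 t} e^{2 x}}{3} + \frac{8 A B e^{t} e^{x} \sin{\left(t \right)}}{3} + 2 A B e^{t} e^{x} \cos{\left(t \right)} - \frac{2 A C t e^{t} e^{x} \sin{\left(t x \right)}}{3} - A C x^{2} e^{t} e^{x} \cos{\left(t x \right)} - 2 A C x e^{t} e^{x} \sin{\left(t x \right)} + \frac{11 A C e^{t} e^{x} \cos{\left(t x \right)}}{3} - B^{2} \sin^{2}{\left(t \right)} + 2 B^{2} \sin{\left(t \right)} \cos{\left(t \right)} - \frac{2 B C t \sin{\left(t \right)} \sin{\left(t x \right)}}{3} - B C x^{2} \sin{\left(t \right)} \cos{\left(t x \right)} - 2 B C x \sin{\left(t \right)} \sin{\left(t x \right)} - B C \sin{\left(t \right)} \cos{\left(t x \right)} + 2 B C \cos{\left(t \right)} \cos{\left(t x \right)} - \frac{2 C^{2} t \sin{\left(t x \right)} \cos{\left(t x \right)}}{3} - C^{2} x^{2} \cos^{2}{\left(t x \right)} - 2 C^{2} x \sin{\left(t x \right)} \cos{\left(t x \right)}
This must equal f(x, t) identically; expanded, f = - \frac{2 t e^{t} e^{x} \sin{\left(t x \right)}}{3} - \frac{2 t \sin{\left(t \right)} \sin{\left(t x \right)}}{3} - \frac{2 t \sin{\left(t x \right)} \cos{\left(t x \right)}}{3} - x^{2} e^{t} e^{x} \cos{\left(t x \right)} - x^{2} \sin{\left(t \right)} \cos{\left(t x \right)} - x^{2} \cos^{2}{\left(t x \right)} - 2 x e^{t} e^{x} \sin{\left(t x \right)} - 2 x \sin{\left(t \right)} \sin{\left(t x \right)} - 2 x \sin{\left(t x \right)} \cos{\left(t x \right)} + \frac{11 e^{2 t} e^{2 x}}{3} + \frac{8 e^{t} e^{x} \sin{\left(t \right)}}{3} + 2 e^{t} e^{x} \cos{\left(t \right)} + \frac{11 e^{t} e^{x} \cos{\left(t x \right)}}{3} - \sin^{2}{\left(t \right)} + 2 \sin{\left(t \right)} \cos{\left(t \right)} - \sin{\left(t \right)} \cos{\left(t x \right)} + 2 \cos{\left(t \right)} \cos{\left(t x \right)}.
Matching coefficients of the independent functions:
(each divided by its leading coefficient; functions giving the same equation are listed together)
  [x^{2} \cos^{2}{\left(t x \right)}, t \sin{\left(t x \right)} \cos{\left(t x \right)}, x \sin{\left(t x \right)} \cos{\left(t x \right)}]:  C^{2} - 1 = 0
  [e^{2 t} e^{2 x}]:  A^{2} - 1 = 0
  [\sin{\left(t \right)} \cos{\left(t \right)}, \sin^{2}{\left(t \right)}]:  B^{2} - 1 = 0
  [\sin{\left(t \right)} \cos{\left(t x \right)}, \cos{\left(t \right)} \cos{\left(t x \right)}, t \sin{\left(t \right)} \sin{\left(t x \right)}, …]:  B C - 1 = 0
  [e^{t} e^{x} \sin{\left(t \right)}, e^{t} e^{x} \cos{\left(t \right)}]:  A B - 1 = 0
  [e^{t} e^{x} \cos{\left(t x \right)}, t e^{t} e^{x} \sin{\left(t x \right)}, x e^{t} e^{x} \sin{\left(t x \right)}, …]:  A C - 1 = 0
These equations allow (A, B, C) = (-1, -1, -1) or (1, 1, 1).
Impose the point condition(s):
  u(0, 0) = -2  ⟹  A + C = -2
Only A = -1, B = -1, C = -1 satisfies everything.
Hence u(x, t) = - e^{t + x} - \sin{\left(t \right)} - \cos{\left(t x \right)}.

Answer: u(x, t) = - e^{t + x} - \sin{\left(t \right)} - \cos{\left(t x \right)}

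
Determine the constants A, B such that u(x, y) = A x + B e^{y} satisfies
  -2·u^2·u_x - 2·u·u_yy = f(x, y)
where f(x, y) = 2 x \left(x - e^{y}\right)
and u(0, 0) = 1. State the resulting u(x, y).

Answer: u(x, y) = - x + e^{y}

Derivation:
Substitute the ansatz u = A x + B e^{y} into the left-hand side.
Derivatives of the ansatz:
  u_x = A
  u_yy = B e^{y}
Term by term:
  -2·u^2·u_x = - 2 A^{3} x^{2} - 4 A^{2} B x e^{y} - 2 A B^{2} e^{2 y}
  -2·u·u_yy = - 2 A B x e^{y} - 2 B^{2} e^{2 y}
So the left-hand side equals
  - 2 A^{3} x^{2} - 4 A^{2} B x e^{y} - 2 A B^{2} e^{2 y} - 2 A B x e^{y} - 2 B^{2} e^{2 y}
This must equal f(x, y) identically; expanded, f = 2 x^{2} - 2 x e^{y}.
Matching coefficients of the independent functions:
  [x^{2}]:  - 2 A^{3} = 2
  [x e^{y}]:  - 4 A^{2} B - 2 A B = -2
  [e^{2 y}]:  - 2 A B^{2} - 2 B^{2} = 0
Solving: A = -1, B = 1.
Check against the point condition:
  u(0, 0) = 1  ⟹  B = 1  ✓
Hence u(x, y) = - x + e^{y}.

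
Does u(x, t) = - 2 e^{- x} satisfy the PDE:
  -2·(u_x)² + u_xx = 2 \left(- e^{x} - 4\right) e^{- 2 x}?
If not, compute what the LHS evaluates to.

Answer: Yes

Derivation:
Evaluate each term of the left-hand side for u = - 2 e^{- x}.
Derivatives:
  u_x = 2 e^{- x}
  u_xx = - 2 e^{- x}
Terms:
  -2·(u_x)² = - 8 e^{- 2 x}
  u_xx = - 2 e^{- x}
Sum: LHS = 2 \left(- e^{x} - 4\right) e^{- 2 x}
This is exactly the given right-hand side, so u is a solution.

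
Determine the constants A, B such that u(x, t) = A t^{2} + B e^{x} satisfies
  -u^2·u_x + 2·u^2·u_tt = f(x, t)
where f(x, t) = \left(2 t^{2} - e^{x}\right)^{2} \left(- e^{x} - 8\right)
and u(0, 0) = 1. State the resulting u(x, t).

Substitute the ansatz u = A t^{2} + B e^{x} into the left-hand side.
Derivatives of the ansatz:
  u_x = B e^{x}
  u_tt = 2 A
Term by term:
  -u^2·u_x = - A^{2} B t^{4} e^{x} - 2 A B^{2} t^{2} e^{2 x} - B^{3} e^{3 x}
  2·u^2·u_tt = 4 A^{3} t^{4} + 8 A^{2} B t^{2} e^{x} + 4 A B^{2} e^{2 x}
So the left-hand side equals
  4 A^{3} t^{4} - A^{2} B t^{4} e^{x} + 8 A^{2} B t^{2} e^{x} - 2 A B^{2} t^{2} e^{2 x} + 4 A B^{2} e^{2 x} - B^{3} e^{3 x}
This must equal f(x, t) identically; expanded, f = - 4 t^{4} e^{x} - 32 t^{4} + 4 t^{2} e^{2 x} + 32 t^{2} e^{x} - e^{3 x} - 8 e^{2 x}.
Matching coefficients of the independent functions:
  [t^{4}]:  4 A^{3} = -32
  [t^{2} e^{x}]:  8 A^{2} B = 32
  [t^{2} e^{2 x}]:  - 2 A B^{2} = 4
  [t^{4} e^{x}]:  - A^{2} B = -4
  [e^{2 x}]:  4 A B^{2} = -8
  [e^{3 x}]:  - B^{3} = -1
Solving: A = -2, B = 1.
Check against the point condition:
  u(0, 0) = 1  ⟹  B = 1  ✓
Hence u(x, t) = - 2 t^{2} + e^{x}.

Answer: u(x, t) = - 2 t^{2} + e^{x}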